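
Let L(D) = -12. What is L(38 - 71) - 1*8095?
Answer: -8107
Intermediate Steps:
L(38 - 71) - 1*8095 = -12 - 1*8095 = -12 - 8095 = -8107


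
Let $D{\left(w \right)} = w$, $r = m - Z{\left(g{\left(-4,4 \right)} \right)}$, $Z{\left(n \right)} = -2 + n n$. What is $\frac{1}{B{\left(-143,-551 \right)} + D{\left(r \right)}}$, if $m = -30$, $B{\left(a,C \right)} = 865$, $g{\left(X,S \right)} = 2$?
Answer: $\frac{1}{833} \approx 0.0012005$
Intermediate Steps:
$Z{\left(n \right)} = -2 + n^{2}$
$r = -32$ ($r = -30 - \left(-2 + 2^{2}\right) = -30 - \left(-2 + 4\right) = -30 - 2 = -32$)
$\frac{1}{B{\left(-143,-551 \right)} + D{\left(r \right)}} = \frac{1}{865 - 32} = \frac{1}{833}$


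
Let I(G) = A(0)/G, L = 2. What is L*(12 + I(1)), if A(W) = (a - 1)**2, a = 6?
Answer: 74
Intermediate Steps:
A(W) = 25 (A(W) = (6 - 1)**2 = 5**2 = 25)
I(G) = 25/G
L*(12 + I(1)) = 2*(12 + 25/1) = 2*(12 + 25*1) = 2*(12 + 25) = 2*37 = 74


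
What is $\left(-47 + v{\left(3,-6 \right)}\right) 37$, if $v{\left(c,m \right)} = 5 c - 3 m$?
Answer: $-518$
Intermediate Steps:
$v{\left(c,m \right)} = - 3 m + 5 c$
$\left(-47 + v{\left(3,-6 \right)}\right) 37 = \left(-47 + \left(\left(-3\right) \left(-6\right) + 5 \cdot 3\right)\right) 37 = \left(-47 + \left(18 + 15\right)\right) 37 = \left(-47 + 33\right) 37 = \left(-14\right) 37 = -518$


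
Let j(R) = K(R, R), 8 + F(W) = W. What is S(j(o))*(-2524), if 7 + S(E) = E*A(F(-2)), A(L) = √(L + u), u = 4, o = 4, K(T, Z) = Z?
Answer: 17668 - 10096*I*√6 ≈ 17668.0 - 24730.0*I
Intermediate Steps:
F(W) = -8 + W
A(L) = √(4 + L) (A(L) = √(L + 4) = √(4 + L))
j(R) = R
S(E) = -7 + I*E*√6 (S(E) = -7 + E*√(4 + (-8 - 2)) = -7 + E*√(4 - 10) = -7 + E*√(-6) = -7 + E*(I*√6) = -7 + I*E*√6)
S(j(o))*(-2524) = (-7 + I*4*√6)*(-2524) = (-7 + 4*I*√6)*(-2524) = 17668 - 10096*I*√6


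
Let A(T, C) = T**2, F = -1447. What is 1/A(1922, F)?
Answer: 1/3694084 ≈ 2.7070e-7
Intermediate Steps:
1/A(1922, F) = 1/(1922**2) = 1/3694084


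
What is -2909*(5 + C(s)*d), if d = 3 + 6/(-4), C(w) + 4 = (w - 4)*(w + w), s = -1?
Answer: -40726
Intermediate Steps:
C(w) = -4 + 2*w*(-4 + w) (C(w) = -4 + (w - 4)*(w + w) = -4 + (-4 + w)*(2*w) = -4 + 2*w*(-4 + w))
d = 3/2 (d = 3 + 6*(-¼) = 3 - 3/2 = 3/2 ≈ 1.5000)
-2909*(5 + C(s)*d) = -2909*(5 + (-4 - 8*(-1) + 2*(-1)²)*(3/2)) = -2909*(5 + (-4 + 8 + 2*1)*(3/2)) = -2909*(5 + (-4 + 8 + 2)*(3/2)) = -2909*(5 + 6*(3/2)) = -2909*(5 + 9) = -2909*14 = -40726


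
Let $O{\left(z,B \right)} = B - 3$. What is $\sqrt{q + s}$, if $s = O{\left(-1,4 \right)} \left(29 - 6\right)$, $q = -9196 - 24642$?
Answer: $i \sqrt{33815} \approx 183.89 i$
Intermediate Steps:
$O{\left(z,B \right)} = -3 + B$
$q = -33838$ ($q = -9196 - 24642 = -33838$)
$s = 23$ ($s = \left(-3 + 4\right) \left(29 - 6\right) = 1 \cdot 23 = 23$)
$\sqrt{q + s} = \sqrt{-33838 + 23} = \sqrt{-33815} = i \sqrt{33815}$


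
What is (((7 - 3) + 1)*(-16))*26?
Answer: -2080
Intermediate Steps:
(((7 - 3) + 1)*(-16))*26 = ((4 + 1)*(-16))*26 = (5*(-16))*26 = -80*26 = -2080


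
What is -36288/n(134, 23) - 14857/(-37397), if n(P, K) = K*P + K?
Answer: -48553013/4300655 ≈ -11.290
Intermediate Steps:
n(P, K) = K + K*P
-36288/n(134, 23) - 14857/(-37397) = -36288*1/(23*(1 + 134)) - 14857/(-37397) = -36288/(23*135) - 14857*(-1/37397) = -36288/3105 + 14857/37397 = -36288*1/3105 + 14857/37397 = -1344/115 + 14857/37397 = -48553013/4300655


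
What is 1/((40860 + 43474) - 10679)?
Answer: 1/73655 ≈ 1.3577e-5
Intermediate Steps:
1/((40860 + 43474) - 10679) = 1/(84334 - 10679) = 1/73655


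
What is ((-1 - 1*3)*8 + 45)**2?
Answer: 169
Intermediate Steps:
((-1 - 1*3)*8 + 45)**2 = ((-1 - 3)*8 + 45)**2 = (-4*8 + 45)**2 = (-32 + 45)**2 = 13**2 = 169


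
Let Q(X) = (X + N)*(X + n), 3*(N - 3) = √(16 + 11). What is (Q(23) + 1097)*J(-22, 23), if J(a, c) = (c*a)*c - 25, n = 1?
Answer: -20072023 - 279912*√3 ≈ -2.0557e+7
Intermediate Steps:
J(a, c) = -25 + a*c² (J(a, c) = (a*c)*c - 25 = a*c² - 25 = -25 + a*c²)
N = 3 + √3 (N = 3 + √(16 + 11)/3 = 3 + √27/3 = 3 + (3*√3)/3 = 3 + √3 ≈ 4.7320)
Q(X) = (1 + X)*(3 + X + √3) (Q(X) = (X + (3 + √3))*(X + 1) = (3 + X + √3)*(1 + X) = (1 + X)*(3 + X + √3))
(Q(23) + 1097)*J(-22, 23) = ((3 + 23 + √3 + 23² + 23*(3 + √3)) + 1097)*(-25 - 22*23²) = ((3 + 23 + √3 + 529 + (69 + 23*√3)) + 1097)*(-25 - 22*529) = ((624 + 24*√3) + 1097)*(-25 - 11638) = (1721 + 24*√3)*(-11663) = -20072023 - 279912*√3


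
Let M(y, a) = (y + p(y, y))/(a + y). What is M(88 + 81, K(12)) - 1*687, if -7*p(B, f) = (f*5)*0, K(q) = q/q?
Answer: -116621/170 ≈ -686.01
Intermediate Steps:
K(q) = 1
p(B, f) = 0 (p(B, f) = -f*5*0/7 = -5*f*0/7 = -⅐*0 = 0)
M(y, a) = y/(a + y) (M(y, a) = (y + 0)/(a + y) = y/(a + y))
M(88 + 81, K(12)) - 1*687 = (88 + 81)/(1 + (88 + 81)) - 1*687 = 169/(1 + 169) - 687 = 169/170 - 687 = -116621/170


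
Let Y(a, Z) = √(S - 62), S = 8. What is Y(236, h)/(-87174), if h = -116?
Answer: -I*√6/29058 ≈ -8.4297e-5*I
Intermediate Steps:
Y(a, Z) = 3*I*√6 (Y(a, Z) = √(8 - 62) = √(-54) = 3*I*√6)
Y(236, h)/(-87174) = (3*I*√6)/(-87174) = (3*I*√6)*(-1/87174) = -I*√6/29058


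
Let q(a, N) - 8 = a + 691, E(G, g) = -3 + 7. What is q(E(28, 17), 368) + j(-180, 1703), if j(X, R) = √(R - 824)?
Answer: 703 + √879 ≈ 732.65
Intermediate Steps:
j(X, R) = √(-824 + R)
E(G, g) = 4
q(a, N) = 699 + a (q(a, N) = 8 + (a + 691) = 8 + (691 + a) = 699 + a)
q(E(28, 17), 368) + j(-180, 1703) = (699 + 4) + √(-824 + 1703) = 703 + √879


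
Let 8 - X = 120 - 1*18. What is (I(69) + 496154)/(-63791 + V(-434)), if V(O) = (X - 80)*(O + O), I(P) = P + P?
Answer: 496292/87241 ≈ 5.6887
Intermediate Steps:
X = -94 (X = 8 - (120 - 1*18) = 8 - (120 - 18) = 8 - 1*102 = 8 - 102 = -94)
I(P) = 2*P
V(O) = -348*O (V(O) = (-94 - 80)*(O + O) = -348*O)
(I(69) + 496154)/(-63791 + V(-434)) = (2*69 + 496154)/(-63791 - 348*(-434)) = (138 + 496154)/(-63791 + 151032) = 496292/87241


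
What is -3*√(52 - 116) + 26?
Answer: 26 - 24*I ≈ 26.0 - 24.0*I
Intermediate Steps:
-3*√(52 - 116) + 26 = -24*I + 26 = 26 - 24*I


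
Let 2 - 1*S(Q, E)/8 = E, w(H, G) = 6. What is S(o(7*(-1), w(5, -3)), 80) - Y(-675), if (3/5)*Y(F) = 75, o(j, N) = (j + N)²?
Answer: -749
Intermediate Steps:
o(j, N) = (N + j)²
S(Q, E) = 16 - 8*E
Y(F) = 125 (Y(F) = (5/3)*75 = 125)
S(o(7*(-1), w(5, -3)), 80) - Y(-675) = (16 - 8*80) - 1*125 = (16 - 640) - 125 = -624 - 125 = -749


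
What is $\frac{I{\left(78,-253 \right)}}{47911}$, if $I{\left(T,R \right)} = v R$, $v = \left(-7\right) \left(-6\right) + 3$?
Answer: $- \frac{11385}{47911} \approx -0.23763$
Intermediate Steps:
$v = 45$ ($v = 42 + 3 = 45$)
$I{\left(T,R \right)} = 45 R$
$\frac{I{\left(78,-253 \right)}}{47911} = \frac{45 \left(-253\right)}{47911} = \left(-11385\right) \frac{1}{47911} = - \frac{11385}{47911}$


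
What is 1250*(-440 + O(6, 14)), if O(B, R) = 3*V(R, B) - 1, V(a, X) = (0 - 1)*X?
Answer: -573750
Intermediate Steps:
V(a, X) = -X
O(B, R) = -1 - 3*B (O(B, R) = 3*(-B) - 1 = -3*B - 1 = -1 - 3*B)
1250*(-440 + O(6, 14)) = 1250*(-440 + (-1 - 3*6)) = 1250*(-440 + (-1 - 18)) = 1250*(-440 - 19) = 1250*(-459) = -573750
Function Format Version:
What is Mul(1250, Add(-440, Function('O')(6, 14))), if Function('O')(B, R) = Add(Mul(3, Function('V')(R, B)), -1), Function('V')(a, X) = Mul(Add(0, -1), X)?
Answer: -573750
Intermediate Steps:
Function('V')(a, X) = Mul(-1, X)
Function('O')(B, R) = Add(-1, Mul(-3, B)) (Function('O')(B, R) = Add(Mul(3, Mul(-1, B)), -1) = Add(Mul(-3, B), -1) = Add(-1, Mul(-3, B)))
Mul(1250, Add(-440, Function('O')(6, 14))) = Mul(1250, Add(-440, Add(-1, Mul(-3, 6)))) = Mul(1250, Add(-440, Add(-1, -18))) = Mul(1250, Add(-440, -19)) = Mul(1250, -459) = -573750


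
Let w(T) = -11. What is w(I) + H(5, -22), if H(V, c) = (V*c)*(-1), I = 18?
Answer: 99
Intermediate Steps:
H(V, c) = -V*c
w(I) + H(5, -22) = -11 - 1*5*(-22) = -11 + 110 = 99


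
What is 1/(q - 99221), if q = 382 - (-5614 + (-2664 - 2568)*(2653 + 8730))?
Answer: 1/59462631 ≈ 1.6817e-8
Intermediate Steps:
q = 59561852 (q = 382 - (-5614 - 5232*11383) = 382 - (-5614 - 59555856) = 382 - 1*(-59561470) = 382 + 59561470 = 59561852)
1/(q - 99221) = 1/(59561852 - 99221) = 1/59462631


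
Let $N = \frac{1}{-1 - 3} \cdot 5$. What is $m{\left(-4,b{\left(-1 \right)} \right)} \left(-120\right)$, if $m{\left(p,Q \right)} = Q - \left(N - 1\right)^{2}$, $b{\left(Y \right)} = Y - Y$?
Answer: $\frac{1215}{2} \approx 607.5$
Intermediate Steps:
$b{\left(Y \right)} = 0$
$N = - \frac{5}{4}$ ($N = \frac{1}{-4} \cdot 5 = \left(- \frac{1}{4}\right) 5 = - \frac{5}{4} \approx -1.25$)
$m{\left(p,Q \right)} = - \frac{81}{16} + Q$ ($m{\left(p,Q \right)} = Q - \left(- \frac{5}{4} - 1\right)^{2} = Q - \left(- \frac{9}{4}\right)^{2} = Q - \frac{81}{16} = - \frac{81}{16} + Q$)
$m{\left(-4,b{\left(-1 \right)} \right)} \left(-120\right) = \left(- \frac{81}{16} + 0\right) \left(-120\right) = \left(- \frac{81}{16}\right) \left(-120\right) = \frac{1215}{2}$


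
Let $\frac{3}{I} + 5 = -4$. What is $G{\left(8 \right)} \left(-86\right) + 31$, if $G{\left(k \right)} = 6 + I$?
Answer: $- \frac{1369}{3} \approx -456.33$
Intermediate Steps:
$I = - \frac{1}{3}$ ($I = \frac{3}{-5 - 4} = \frac{3}{-9} = 3 \left(- \frac{1}{9}\right) = - \frac{1}{3} \approx -0.33333$)
$G{\left(k \right)} = \frac{17}{3}$ ($G{\left(k \right)} = 6 - \frac{1}{3} = \frac{17}{3}$)
$G{\left(8 \right)} \left(-86\right) + 31 = \frac{17}{3} \left(-86\right) + 31 = - \frac{1462}{3} + 31 = - \frac{1369}{3}$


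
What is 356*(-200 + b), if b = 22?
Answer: -63368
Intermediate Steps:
356*(-200 + b) = 356*(-200 + 22) = 356*(-178) = -63368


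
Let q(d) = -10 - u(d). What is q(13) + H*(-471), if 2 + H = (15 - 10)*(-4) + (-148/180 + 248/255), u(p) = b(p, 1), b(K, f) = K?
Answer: 523678/51 ≈ 10268.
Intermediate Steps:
u(p) = p
q(d) = -10 - d
H = -3343/153 (H = -2 + ((15 - 10)*(-4) + (-148/180 + 248/255)) = -2 + (5*(-4) + (-148*1/180 + 248*(1/255))) = -2 + (-20 + (-37/45 + 248/255)) = -2 + (-20 + 23/153) = -2 - 3037/153 = -3343/153 ≈ -21.850)
q(13) + H*(-471) = (-10 - 1*13) - 3343/153*(-471) = (-10 - 13) + 524851/51 = -23 + 524851/51 = 523678/51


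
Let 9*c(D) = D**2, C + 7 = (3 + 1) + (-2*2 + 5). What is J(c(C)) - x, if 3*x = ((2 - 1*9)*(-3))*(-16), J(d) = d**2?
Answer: 9088/81 ≈ 112.20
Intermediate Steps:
C = -2 (C = -7 + ((3 + 1) + (-2*2 + 5)) = -7 + (4 + (-4 + 5)) = -7 + (4 + 1) = -7 + 5 = -2)
c(D) = D**2/9
x = -112 (x = (((2 - 1*9)*(-3))*(-16))/3 = (((2 - 9)*(-3))*(-16))/3 = (-7*(-3)*(-16))/3 = (21*(-16))/3 = (1/3)*(-336) = -112)
J(c(C)) - x = ((1/9)*(-2)**2)**2 - 1*(-112) = ((1/9)*4)**2 + 112 = (4/9)**2 + 112 = 16/81 + 112 = 9088/81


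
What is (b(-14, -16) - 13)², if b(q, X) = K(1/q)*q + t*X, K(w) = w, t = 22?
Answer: 132496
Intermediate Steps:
b(q, X) = 1 + 22*X (b(q, X) = q/q + 22*X = 1 + 22*X)
(b(-14, -16) - 13)² = ((1 + 22*(-16)) - 13)² = ((1 - 352) - 13)² = (-351 - 13)² = (-364)² = 132496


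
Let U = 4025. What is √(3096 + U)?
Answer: √7121 ≈ 84.386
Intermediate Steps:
√(3096 + U) = √(3096 + 4025) = √7121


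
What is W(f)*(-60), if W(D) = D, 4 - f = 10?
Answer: 360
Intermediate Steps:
f = -6 (f = 4 - 1*10 = 4 - 10 = -6)
W(f)*(-60) = -6*(-60) = 360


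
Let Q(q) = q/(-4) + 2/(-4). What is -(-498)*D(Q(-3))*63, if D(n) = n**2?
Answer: 15687/8 ≈ 1960.9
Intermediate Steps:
Q(q) = -1/2 - q/4 (Q(q) = q*(-1/4) + 2*(-1/4) = -q/4 - 1/2 = -1/2 - q/4)
-(-498)*D(Q(-3))*63 = -(-498)*(-1/2 - 1/4*(-3))**2*63 = -(-498)*(-1/2 + 3/4)**2*63 = -(-498)*(1/4)**2*63 = -(-498)/16*63 = -83*(-3/8)*63 = (249/8)*63 = 15687/8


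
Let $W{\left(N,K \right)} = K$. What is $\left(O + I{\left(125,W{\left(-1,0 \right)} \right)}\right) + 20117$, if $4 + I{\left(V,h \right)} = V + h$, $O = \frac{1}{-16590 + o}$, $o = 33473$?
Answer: $\frac{341678155}{16883} \approx 20238.0$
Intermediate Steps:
$O = \frac{1}{16883}$ ($O = \frac{1}{-16590 + 33473} = \frac{1}{16883} \approx 5.9231 \cdot 10^{-5}$)
$I{\left(V,h \right)} = -4 + V + h$ ($I{\left(V,h \right)} = -4 + \left(V + h\right) = -4 + V + h$)
$\left(O + I{\left(125,W{\left(-1,0 \right)} \right)}\right) + 20117 = \left(\frac{1}{16883} + \left(-4 + 125 + 0\right)\right) + 20117 = \left(\frac{1}{16883} + 121\right) + 20117 = \frac{2042844}{16883} + 20117 = \frac{341678155}{16883}$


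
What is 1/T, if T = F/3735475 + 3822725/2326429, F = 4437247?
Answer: 8690317368775/24602633770338 ≈ 0.35323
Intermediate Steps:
T = 24602633770338/8690317368775 (T = 4437247/3735475 + 3822725/2326429 = 24602633770338/8690317368775 ≈ 2.8310)
1/T = 1/(24602633770338/8690317368775) = 8690317368775/24602633770338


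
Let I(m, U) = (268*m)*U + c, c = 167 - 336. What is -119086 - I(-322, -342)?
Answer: -29632149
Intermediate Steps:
c = -169
I(m, U) = -169 + 268*U*m (I(m, U) = (268*m)*U - 169 = 268*U*m - 169 = -169 + 268*U*m)
-119086 - I(-322, -342) = -119086 - (-169 + 268*(-342)*(-322)) = -119086 - (-169 + 29513232) = -119086 - 1*29513063 = -119086 - 29513063 = -29632149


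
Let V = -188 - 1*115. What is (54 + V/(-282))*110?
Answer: 284735/47 ≈ 6058.2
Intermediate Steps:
V = -303 (V = -188 - 115 = -303)
(54 + V/(-282))*110 = (54 - 303/(-282))*110 = (54 - 303*(-1/282))*110 = (54 + 101/94)*110 = (5177/94)*110 = 284735/47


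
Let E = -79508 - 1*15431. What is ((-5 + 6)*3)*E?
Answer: -284817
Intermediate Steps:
E = -94939 (E = -79508 - 15431 = -94939)
((-5 + 6)*3)*E = ((-5 + 6)*3)*(-94939) = (1*3)*(-94939) = 3*(-94939) = -284817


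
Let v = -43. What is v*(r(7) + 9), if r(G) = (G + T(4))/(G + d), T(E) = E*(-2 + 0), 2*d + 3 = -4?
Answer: -2623/7 ≈ -374.71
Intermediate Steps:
d = -7/2 (d = -3/2 + (1/2)*(-4) = -3/2 - 2 = -7/2 ≈ -3.5000)
T(E) = -2*E (T(E) = E*(-2) = -2*E)
r(G) = (-8 + G)/(-7/2 + G) (r(G) = (G - 2*4)/(G - 7/2) = (G - 8)/(-7/2 + G) = (-8 + G)/(-7/2 + G))
v*(r(7) + 9) = -43*(2*(-8 + 7)/(-7 + 2*7) + 9) = -43*(2*(-1)/(-7 + 14) + 9) = -43*(2*(-1)/7 + 9) = -43*(2*(1/7)*(-1) + 9) = -43*(-2/7 + 9) = -43*61/7 = -2623/7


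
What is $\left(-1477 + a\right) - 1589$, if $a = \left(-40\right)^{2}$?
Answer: $-1466$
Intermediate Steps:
$a = 1600$
$\left(-1477 + a\right) - 1589 = \left(-1477 + 1600\right) - 1589 = 123 - 1589 = -1466$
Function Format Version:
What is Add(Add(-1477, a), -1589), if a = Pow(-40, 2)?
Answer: -1466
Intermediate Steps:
a = 1600
Add(Add(-1477, a), -1589) = Add(Add(-1477, 1600), -1589) = Add(123, -1589) = -1466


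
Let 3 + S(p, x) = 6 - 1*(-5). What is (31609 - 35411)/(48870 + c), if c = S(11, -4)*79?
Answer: -1901/24751 ≈ -0.076805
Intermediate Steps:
S(p, x) = 8 (S(p, x) = -3 + (6 - 1*(-5)) = -3 + (6 + 5) = -3 + 11 = 8)
c = 632 (c = 8*79 = 632)
(31609 - 35411)/(48870 + c) = (31609 - 35411)/(48870 + 632) = -3802/49502 = -3802*1/49502 = -1901/24751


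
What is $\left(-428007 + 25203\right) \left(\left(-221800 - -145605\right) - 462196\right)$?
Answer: $216866048364$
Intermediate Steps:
$\left(-428007 + 25203\right) \left(\left(-221800 - -145605\right) - 462196\right) = - 402804 \left(\left(-221800 + 145605\right) - 462196\right) = - 402804 \left(-76195 - 462196\right) = \left(-402804\right) \left(-538391\right) = 216866048364$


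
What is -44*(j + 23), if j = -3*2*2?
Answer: -484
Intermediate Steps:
j = -12 (j = -6*2 = -12)
-44*(j + 23) = -44*(-12 + 23) = -44*11 = -484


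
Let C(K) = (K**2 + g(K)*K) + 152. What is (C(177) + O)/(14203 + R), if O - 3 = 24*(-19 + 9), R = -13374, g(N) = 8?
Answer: 32660/829 ≈ 39.397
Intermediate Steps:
C(K) = 152 + K**2 + 8*K (C(K) = (K**2 + 8*K) + 152 = 152 + K**2 + 8*K)
O = -237 (O = 3 + 24*(-19 + 9) = 3 + 24*(-10) = 3 - 240 = -237)
(C(177) + O)/(14203 + R) = ((152 + 177**2 + 8*177) - 237)/(14203 - 13374) = ((152 + 31329 + 1416) - 237)/829 = (32897 - 237)*(1/829) = 32660*(1/829) = 32660/829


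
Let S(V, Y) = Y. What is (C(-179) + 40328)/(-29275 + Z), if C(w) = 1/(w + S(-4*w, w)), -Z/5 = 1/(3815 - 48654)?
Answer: -647359609897/469932895760 ≈ -1.3776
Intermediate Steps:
Z = 5/44839 (Z = -5/(3815 - 48654) = -5/(-44839) = -5*(-1/44839) = 5/44839 ≈ 0.00011151)
C(w) = 1/(2*w) (C(w) = 1/(w + w) = 1/(2*w))
(C(-179) + 40328)/(-29275 + Z) = ((½)/(-179) + 40328)/(-29275 + 5/44839) = ((½)*(-1/179) + 40328)/(-1312661720/44839) = (-1/358 + 40328)*(-44839/1312661720) = (14437423/358)*(-44839/1312661720) = -647359609897/469932895760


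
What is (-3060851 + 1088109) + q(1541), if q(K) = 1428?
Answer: -1971314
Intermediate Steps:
(-3060851 + 1088109) + q(1541) = (-3060851 + 1088109) + 1428 = -1972742 + 1428 = -1971314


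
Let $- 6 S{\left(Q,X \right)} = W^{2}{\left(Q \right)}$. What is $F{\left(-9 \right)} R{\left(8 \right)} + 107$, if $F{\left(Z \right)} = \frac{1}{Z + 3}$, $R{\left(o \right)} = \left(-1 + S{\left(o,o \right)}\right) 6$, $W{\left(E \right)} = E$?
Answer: $\frac{356}{3} \approx 118.67$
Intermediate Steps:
$S{\left(Q,X \right)} = - \frac{Q^{2}}{6}$
$R{\left(o \right)} = -6 - o^{2}$ ($R{\left(o \right)} = \left(-1 - \frac{o^{2}}{6}\right) 6 = -6 - o^{2}$)
$F{\left(Z \right)} = \frac{1}{3 + Z}$
$F{\left(-9 \right)} R{\left(8 \right)} + 107 = \frac{-6 - 8^{2}}{3 - 9} + 107 = \frac{-6 - 64}{-6} + 107 = - \frac{-6 - 64}{6} + 107 = \left(- \frac{1}{6}\right) \left(-70\right) + 107 = \frac{35}{3} + 107 = \frac{356}{3}$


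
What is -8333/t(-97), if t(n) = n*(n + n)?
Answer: -8333/18818 ≈ -0.44282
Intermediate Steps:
t(n) = 2*n² (t(n) = n*(2*n) = 2*n²)
-8333/t(-97) = -8333/(2*(-97)²) = -8333/(2*9409) = -8333/18818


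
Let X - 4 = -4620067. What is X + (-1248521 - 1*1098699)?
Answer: -6967283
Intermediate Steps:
X = -4620063 (X = 4 - 4620067 = -4620063)
X + (-1248521 - 1*1098699) = -4620063 + (-1248521 - 1*1098699) = -4620063 + (-1248521 - 1098699) = -4620063 - 2347220 = -6967283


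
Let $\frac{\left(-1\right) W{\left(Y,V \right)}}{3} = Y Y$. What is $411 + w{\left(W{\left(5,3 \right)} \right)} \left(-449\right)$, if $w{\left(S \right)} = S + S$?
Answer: $67761$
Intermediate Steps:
$W{\left(Y,V \right)} = - 3 Y^{2}$ ($W{\left(Y,V \right)} = - 3 Y Y = - 3 Y^{2}$)
$w{\left(S \right)} = 2 S$
$411 + w{\left(W{\left(5,3 \right)} \right)} \left(-449\right) = 411 + 2 \left(- 3 \cdot 5^{2}\right) \left(-449\right) = 411 + 2 \left(\left(-3\right) 25\right) \left(-449\right) = 411 + 2 \left(-75\right) \left(-449\right) = 411 - -67350 = 411 + 67350 = 67761$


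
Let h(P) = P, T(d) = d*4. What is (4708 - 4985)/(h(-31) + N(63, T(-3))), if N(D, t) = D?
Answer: -277/32 ≈ -8.6563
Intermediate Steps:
T(d) = 4*d
(4708 - 4985)/(h(-31) + N(63, T(-3))) = (4708 - 4985)/(-31 + 63) = -277/32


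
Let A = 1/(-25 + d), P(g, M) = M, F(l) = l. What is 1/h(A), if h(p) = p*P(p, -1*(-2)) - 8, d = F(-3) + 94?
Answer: -33/263 ≈ -0.12548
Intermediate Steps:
d = 91 (d = -3 + 94 = 91)
A = 1/66 (A = 1/(-25 + 91) = 1/66 ≈ 0.015152)
h(p) = -8 + 2*p (h(p) = p*(-1*(-2)) - 8 = p*2 - 8 = 2*p - 8 = -8 + 2*p)
1/h(A) = 1/(-8 + 2*(1/66)) = 1/(-8 + 1/33) = 1/(-263/33) = -33/263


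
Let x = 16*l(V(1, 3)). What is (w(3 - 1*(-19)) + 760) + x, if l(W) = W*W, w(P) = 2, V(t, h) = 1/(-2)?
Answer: 766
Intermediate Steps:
V(t, h) = -½ (V(t, h) = 1*(-½) = -½)
l(W) = W²
x = 4 (x = 16*(-½)² = 16*(¼) = 4)
(w(3 - 1*(-19)) + 760) + x = (2 + 760) + 4 = 762 + 4 = 766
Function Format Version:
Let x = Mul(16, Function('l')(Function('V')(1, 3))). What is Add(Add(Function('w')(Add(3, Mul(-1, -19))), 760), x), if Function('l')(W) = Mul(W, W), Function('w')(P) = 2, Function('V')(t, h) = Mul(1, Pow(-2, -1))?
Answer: 766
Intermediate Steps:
Function('V')(t, h) = Rational(-1, 2) (Function('V')(t, h) = Mul(1, Rational(-1, 2)) = Rational(-1, 2))
Function('l')(W) = Pow(W, 2)
x = 4 (x = Mul(16, Pow(Rational(-1, 2), 2)) = Mul(16, Rational(1, 4)) = 4)
Add(Add(Function('w')(Add(3, Mul(-1, -19))), 760), x) = Add(Add(2, 760), 4) = Add(762, 4) = 766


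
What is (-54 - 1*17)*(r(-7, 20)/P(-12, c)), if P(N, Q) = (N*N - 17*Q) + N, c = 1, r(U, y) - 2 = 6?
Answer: -568/115 ≈ -4.9391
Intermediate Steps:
r(U, y) = 8 (r(U, y) = 2 + 6 = 8)
P(N, Q) = N + N² - 17*Q (P(N, Q) = (N² - 17*Q) + N = N + N² - 17*Q)
(-54 - 1*17)*(r(-7, 20)/P(-12, c)) = (-54 - 1*17)*(8/(-12 + (-12)² - 17*1)) = (-54 - 17)*(8/(-12 + 144 - 17)) = -568/115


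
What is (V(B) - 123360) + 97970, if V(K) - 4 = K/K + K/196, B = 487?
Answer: -4974973/196 ≈ -25383.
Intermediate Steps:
V(K) = 5 + K/196 (V(K) = 4 + (K/K + K/196) = 4 + (1 + K*(1/196)) = 4 + (1 + K/196) = 5 + K/196)
(V(B) - 123360) + 97970 = ((5 + (1/196)*487) - 123360) + 97970 = ((5 + 487/196) - 123360) + 97970 = (1467/196 - 123360) + 97970 = -24177093/196 + 97970 = -4974973/196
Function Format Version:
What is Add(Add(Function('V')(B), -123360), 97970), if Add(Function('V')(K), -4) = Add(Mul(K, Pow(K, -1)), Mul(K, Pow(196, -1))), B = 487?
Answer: Rational(-4974973, 196) ≈ -25383.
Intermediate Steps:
Function('V')(K) = Add(5, Mul(Rational(1, 196), K)) (Function('V')(K) = Add(4, Add(Mul(K, Pow(K, -1)), Mul(K, Pow(196, -1)))) = Add(4, Add(1, Mul(K, Rational(1, 196)))) = Add(4, Add(1, Mul(Rational(1, 196), K))) = Add(5, Mul(Rational(1, 196), K)))
Add(Add(Function('V')(B), -123360), 97970) = Add(Add(Add(5, Mul(Rational(1, 196), 487)), -123360), 97970) = Add(Add(Add(5, Rational(487, 196)), -123360), 97970) = Add(Add(Rational(1467, 196), -123360), 97970) = Add(Rational(-24177093, 196), 97970) = Rational(-4974973, 196)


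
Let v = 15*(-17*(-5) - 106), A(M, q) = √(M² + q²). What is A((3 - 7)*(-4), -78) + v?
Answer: -315 + 2*√1585 ≈ -235.38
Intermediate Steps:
v = -315 (v = 15*(85 - 106) = 15*(-21) = -315)
A((3 - 7)*(-4), -78) + v = √(((3 - 7)*(-4))² + (-78)²) - 315 = √((-4*(-4))² + 6084) - 315 = √(16² + 6084) - 315 = √(256 + 6084) - 315 = √6340 - 315 = 2*√1585 - 315 = -315 + 2*√1585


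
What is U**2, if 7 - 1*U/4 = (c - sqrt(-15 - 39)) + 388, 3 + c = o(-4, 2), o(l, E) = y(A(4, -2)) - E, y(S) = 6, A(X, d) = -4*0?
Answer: 2333920 - 36672*I*sqrt(6) ≈ 2.3339e+6 - 89828.0*I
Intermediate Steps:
A(X, d) = 0
o(l, E) = 6 - E
c = 1 (c = -3 + (6 - 1*2) = -3 + (6 - 2) = -3 + 4 = 1)
U = -1528 + 12*I*sqrt(6) (U = 28 - 4*((1 - sqrt(-15 - 39)) + 388) = 28 - 4*((1 - sqrt(-54)) + 388) = 28 - 4*((1 - 3*I*sqrt(6)) + 388) = 28 - 4*(389 - 3*I*sqrt(6)) = 28 + (-1556 + 12*I*sqrt(6)) = -1528 + 12*I*sqrt(6) ≈ -1528.0 + 29.394*I)
U**2 = (-1528 + 12*I*sqrt(6))**2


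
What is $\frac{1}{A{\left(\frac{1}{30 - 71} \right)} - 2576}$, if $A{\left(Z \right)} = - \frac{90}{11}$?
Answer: $- \frac{11}{28426} \approx -0.00038697$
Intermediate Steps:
$A{\left(Z \right)} = - \frac{90}{11}$ ($A{\left(Z \right)} = \left(-90\right) \frac{1}{11} = - \frac{90}{11}$)
$\frac{1}{A{\left(\frac{1}{30 - 71} \right)} - 2576} = \frac{1}{- \frac{90}{11} - 2576} = \frac{1}{- \frac{28426}{11}} = - \frac{11}{28426}$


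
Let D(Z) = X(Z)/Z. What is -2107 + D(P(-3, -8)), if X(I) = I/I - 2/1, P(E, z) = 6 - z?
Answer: -29499/14 ≈ -2107.1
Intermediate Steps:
X(I) = -1 (X(I) = 1 - 2*1 = 1 - 2 = -1)
D(Z) = -1/Z
-2107 + D(P(-3, -8)) = -2107 - 1/(6 - 1*(-8)) = -2107 - 1/(6 + 8) = -2107 - 1/14 = -29499/14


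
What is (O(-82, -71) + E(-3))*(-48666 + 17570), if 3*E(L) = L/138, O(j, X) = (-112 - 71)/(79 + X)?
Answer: 2134639/3 ≈ 7.1155e+5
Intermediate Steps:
O(j, X) = -183/(79 + X)
E(L) = L/414 (E(L) = (L/138)/3 = L/414)
(O(-82, -71) + E(-3))*(-48666 + 17570) = (-183/(79 - 71) + (1/414)*(-3))*(-48666 + 17570) = (-183/8 - 1/138)*(-31096) = -12631/552*(-31096) = 2134639/3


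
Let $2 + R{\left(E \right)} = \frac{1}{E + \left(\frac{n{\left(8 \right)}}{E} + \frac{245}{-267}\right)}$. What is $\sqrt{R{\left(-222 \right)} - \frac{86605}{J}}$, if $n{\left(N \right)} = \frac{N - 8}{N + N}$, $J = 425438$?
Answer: $\frac{i \sqrt{1415771713720484334370}}{25321644322} \approx 1.486 i$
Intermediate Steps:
$n{\left(N \right)} = \frac{-8 + N}{2 N}$
$R{\left(E \right)} = -2 + \frac{1}{- \frac{245}{267} + E}$ ($R{\left(E \right)} = -2 + \frac{1}{E + \left(\frac{\frac{1}{2} \cdot \frac{1}{8} \left(-8 + 8\right)}{E} + \frac{245}{-267}\right)} = -2 + \frac{1}{E + \left(\frac{\frac{1}{2} \cdot \frac{1}{8} \cdot 0}{E} + 245 \left(- \frac{1}{267}\right)\right)} = -2 + \frac{1}{E - \left(\frac{245}{267} + \frac{0}{E}\right)} = -2 + \frac{1}{E + \left(0 - \frac{245}{267}\right)} = -2 + \frac{1}{E - \frac{245}{267}} = -2 + \frac{1}{- \frac{245}{267} + E}$)
$\sqrt{R{\left(-222 \right)} - \frac{86605}{J}} = \sqrt{\frac{757 - -118548}{-245 + 267 \left(-222\right)} - \frac{86605}{425438}} = \sqrt{\frac{757 + 118548}{-245 - 59274} - \frac{86605}{425438}} = \sqrt{\frac{1}{-59519} \cdot 119305 - \frac{86605}{425438}} = \sqrt{\left(- \frac{1}{59519}\right) 119305 - \frac{86605}{425438}} = \sqrt{- \frac{119305}{59519} - \frac{86605}{425438}} = \sqrt{- \frac{55911523585}{25321644322}} = \frac{i \sqrt{1415771713720484334370}}{25321644322}$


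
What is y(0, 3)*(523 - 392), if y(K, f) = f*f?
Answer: 1179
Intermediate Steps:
y(K, f) = f²
y(0, 3)*(523 - 392) = 3²*(523 - 392) = 9*131 = 1179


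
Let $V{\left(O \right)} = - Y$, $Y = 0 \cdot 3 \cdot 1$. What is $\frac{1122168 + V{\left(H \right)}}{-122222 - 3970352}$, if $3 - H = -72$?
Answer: $- \frac{561084}{2046287} \approx -0.2742$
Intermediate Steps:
$H = 75$ ($H = 3 - -72 = 3 + 72 = 75$)
$Y = 0$ ($Y = 0 \cdot 1 = 0$)
$V{\left(O \right)} = 0$ ($V{\left(O \right)} = \left(-1\right) 0 = 0$)
$\frac{1122168 + V{\left(H \right)}}{-122222 - 3970352} = \frac{1122168 + 0}{-122222 - 3970352} = \frac{1122168}{-4092574} = 1122168 \left(- \frac{1}{4092574}\right) = - \frac{561084}{2046287}$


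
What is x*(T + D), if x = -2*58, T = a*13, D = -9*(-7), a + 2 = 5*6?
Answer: -49532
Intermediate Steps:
a = 28 (a = -2 + 5*6 = -2 + 30 = 28)
D = 63
T = 364 (T = 28*13 = 364)
x = -116
x*(T + D) = -116*(364 + 63) = -116*427 = -49532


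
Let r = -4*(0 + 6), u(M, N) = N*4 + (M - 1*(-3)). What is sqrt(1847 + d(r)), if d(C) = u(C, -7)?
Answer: sqrt(1798) ≈ 42.403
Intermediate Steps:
u(M, N) = 3 + M + 4*N (u(M, N) = 4*N + (M + 3) = 4*N + (3 + M) = 3 + M + 4*N)
r = -24 (r = -4*6 = -1*24 = -24)
d(C) = -25 + C (d(C) = 3 + C + 4*(-7) = 3 + C - 28 = -25 + C)
sqrt(1847 + d(r)) = sqrt(1847 + (-25 - 24)) = sqrt(1847 - 49) = sqrt(1798)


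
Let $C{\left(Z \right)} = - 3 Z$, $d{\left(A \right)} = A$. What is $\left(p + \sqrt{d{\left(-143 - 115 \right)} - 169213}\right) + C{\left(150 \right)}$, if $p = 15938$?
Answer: $15488 + i \sqrt{169471} \approx 15488.0 + 411.67 i$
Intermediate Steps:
$\left(p + \sqrt{d{\left(-143 - 115 \right)} - 169213}\right) + C{\left(150 \right)} = \left(15938 + \sqrt{\left(-143 - 115\right) - 169213}\right) - 450 = \left(15938 + \sqrt{-258 - 169213}\right) - 450 = \left(15938 + \sqrt{-169471}\right) - 450 = \left(15938 + i \sqrt{169471}\right) - 450 = 15488 + i \sqrt{169471}$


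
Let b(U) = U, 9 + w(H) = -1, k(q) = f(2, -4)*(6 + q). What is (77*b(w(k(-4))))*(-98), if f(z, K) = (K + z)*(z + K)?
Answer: 75460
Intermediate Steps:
f(z, K) = (K + z)² (f(z, K) = (K + z)*(K + z) = (K + z)²)
k(q) = 24 + 4*q (k(q) = (-4 + 2)²*(6 + q) = (-2)²*(6 + q) = 4*(6 + q) = 24 + 4*q)
w(H) = -10 (w(H) = -9 - 1 = -10)
(77*b(w(k(-4))))*(-98) = (77*(-10))*(-98) = -770*(-98) = 75460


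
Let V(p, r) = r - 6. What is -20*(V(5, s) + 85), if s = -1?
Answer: -1560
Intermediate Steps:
V(p, r) = -6 + r
-20*(V(5, s) + 85) = -20*((-6 - 1) + 85) = -20*(-7 + 85) = -20*78 = -1560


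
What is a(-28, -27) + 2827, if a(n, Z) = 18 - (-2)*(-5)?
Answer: 2835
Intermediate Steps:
a(n, Z) = 8 (a(n, Z) = 18 - 1*10 = 18 - 10 = 8)
a(-28, -27) + 2827 = 8 + 2827 = 2835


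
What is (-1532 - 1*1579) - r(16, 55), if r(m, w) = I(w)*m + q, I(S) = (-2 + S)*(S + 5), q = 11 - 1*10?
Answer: -53992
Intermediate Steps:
q = 1 (q = 11 - 10 = 1)
I(S) = (-2 + S)*(5 + S)
r(m, w) = 1 + m*(-10 + w² + 3*w) (r(m, w) = (-10 + w² + 3*w)*m + 1 = m*(-10 + w² + 3*w) + 1 = 1 + m*(-10 + w² + 3*w))
(-1532 - 1*1579) - r(16, 55) = (-1532 - 1*1579) - (1 + 16*(-10 + 55² + 3*55)) = (-1532 - 1579) - (1 + 16*(-10 + 3025 + 165)) = -3111 - (1 + 16*3180) = -3111 - (1 + 50880) = -3111 - 1*50881 = -3111 - 50881 = -53992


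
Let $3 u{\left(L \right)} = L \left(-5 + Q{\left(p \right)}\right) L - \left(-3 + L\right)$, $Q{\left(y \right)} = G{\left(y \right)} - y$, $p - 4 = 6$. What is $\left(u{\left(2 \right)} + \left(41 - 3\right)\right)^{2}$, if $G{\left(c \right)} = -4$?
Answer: $169$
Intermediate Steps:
$p = 10$ ($p = 4 + 6 = 10$)
$Q{\left(y \right)} = -4 - y$
$u{\left(L \right)} = 1 - \frac{19 L^{2}}{3} - \frac{L}{3}$ ($u{\left(L \right)} = \frac{L \left(-5 - 14\right) L - \left(-3 + L\right)}{3} = \frac{L \left(-19\right) L - \left(-3 + L\right)}{3} = \frac{- 19 L L - \left(-3 + L\right)}{3} = \frac{- 19 L^{2} - \left(-3 + L\right)}{3} = \frac{3 - L - 19 L^{2}}{3} = 1 - \frac{19 L^{2}}{3} - \frac{L}{3}$)
$\left(u{\left(2 \right)} + \left(41 - 3\right)\right)^{2} = \left(\left(1 - \frac{19 \cdot 2^{2}}{3} - \frac{2}{3}\right) + \left(41 - 3\right)\right)^{2} = \left(\left(1 - \frac{76}{3} - \frac{2}{3}\right) + \left(41 - 3\right)\right)^{2} = \left(\left(1 - \frac{76}{3} - \frac{2}{3}\right) + 38\right)^{2} = \left(-25 + 38\right)^{2} = 13^{2} = 169$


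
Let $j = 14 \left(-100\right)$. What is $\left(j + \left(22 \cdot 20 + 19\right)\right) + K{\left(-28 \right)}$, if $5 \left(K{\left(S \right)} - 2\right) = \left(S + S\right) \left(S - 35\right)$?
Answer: $- \frac{1167}{5} \approx -233.4$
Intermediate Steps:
$K{\left(S \right)} = 2 + \frac{2 S \left(-35 + S\right)}{5}$ ($K{\left(S \right)} = 2 + \frac{\left(S + S\right) \left(S - 35\right)}{5} = 2 + \frac{2 S \left(-35 + S\right)}{5}$)
$j = -1400$
$\left(j + \left(22 \cdot 20 + 19\right)\right) + K{\left(-28 \right)} = \left(-1400 + \left(22 \cdot 20 + 19\right)\right) + \left(2 - -392 + \frac{2 \left(-28\right)^{2}}{5}\right) = \left(-1400 + \left(440 + 19\right)\right) + \left(2 + 392 + \frac{2}{5} \cdot 784\right) = \left(-1400 + 459\right) + \left(2 + 392 + \frac{1568}{5}\right) = -941 + \frac{3538}{5} = - \frac{1167}{5}$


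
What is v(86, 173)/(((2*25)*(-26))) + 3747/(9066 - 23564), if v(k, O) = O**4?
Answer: -6493258237759/9423700 ≈ -6.8904e+5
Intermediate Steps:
v(86, 173)/(((2*25)*(-26))) + 3747/(9066 - 23564) = 173**4/(((2*25)*(-26))) + 3747/(9066 - 23564) = 895745041/((50*(-26))) + 3747/(-14498) = 895745041/(-1300) + 3747*(-1/14498) = 895745041*(-1/1300) - 3747/14498 = -895745041/1300 - 3747/14498 = -6493258237759/9423700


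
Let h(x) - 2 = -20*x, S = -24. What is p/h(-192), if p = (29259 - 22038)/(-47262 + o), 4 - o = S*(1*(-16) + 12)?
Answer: -7221/181934068 ≈ -3.9690e-5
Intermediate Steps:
h(x) = 2 - 20*x
o = -92 (o = 4 - (-24)*(1*(-16) + 12) = 4 - (-24)*(-16 + 12) = 4 - (-24)*(-4) = 4 - 1*96 = 4 - 96 = -92)
p = -7221/47354 (p = (29259 - 22038)/(-47262 - 92) = 7221/(-47354) = 7221*(-1/47354) = -7221/47354 ≈ -0.15249)
p/h(-192) = -7221/(47354*(2 - 20*(-192))) = -7221/(47354*(2 + 3840)) = -7221/47354/3842 = -7221/47354*1/3842 = -7221/181934068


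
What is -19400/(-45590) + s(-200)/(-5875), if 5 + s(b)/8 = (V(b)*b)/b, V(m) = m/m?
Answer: 2532/5875 ≈ 0.43098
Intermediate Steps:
V(m) = 1
s(b) = -32 (s(b) = -40 + 8*((1*b)/b) = -40 + 8*(b/b) = -40 + 8*1 = -40 + 8 = -32)
-19400/(-45590) + s(-200)/(-5875) = -19400/(-45590) - 32/(-5875) = -19400*(-1/45590) - 32*(-1/5875) = 20/47 + 32/5875 = 2532/5875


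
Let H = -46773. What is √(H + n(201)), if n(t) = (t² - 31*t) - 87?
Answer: 3*I*√1410 ≈ 112.65*I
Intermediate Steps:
n(t) = -87 + t² - 31*t
√(H + n(201)) = √(-46773 + (-87 + 201² - 31*201)) = √(-46773 + (-87 + 40401 - 6231)) = √(-46773 + 34083) = √(-12690) = 3*I*√1410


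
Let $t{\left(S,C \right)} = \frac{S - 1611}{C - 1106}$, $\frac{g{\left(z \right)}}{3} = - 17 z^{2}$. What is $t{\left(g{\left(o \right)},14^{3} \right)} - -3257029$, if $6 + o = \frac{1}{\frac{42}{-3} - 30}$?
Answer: $\frac{3442859813167}{1057056} \approx 3.257 \cdot 10^{6}$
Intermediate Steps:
$o = - \frac{265}{44}$ ($o = -6 + \frac{1}{\frac{42}{-3} - 30} = -6 + \frac{1}{42 \left(- \frac{1}{3}\right) - 30} = -6 + \frac{1}{-14 - 30} = -6 + \frac{1}{-44} = -6 - \frac{1}{44} = - \frac{265}{44} \approx -6.0227$)
$g{\left(z \right)} = - 51 z^{2}$ ($g{\left(z \right)} = 3 \left(- 17 z^{2}\right) = - 51 z^{2}$)
$t{\left(S,C \right)} = \frac{-1611 + S}{-1106 + C}$
$t{\left(g{\left(o \right)},14^{3} \right)} - -3257029 = \frac{-1611 - 51 \left(- \frac{265}{44}\right)^{2}}{-1106 + 14^{3}} - -3257029 = \frac{-1611 - \frac{3581475}{1936}}{-1106 + 2744} + 3257029 = \frac{-1611 - \frac{3581475}{1936}}{1638} + 3257029 = \frac{1}{1638} \left(- \frac{6700371}{1936}\right) + 3257029 = - \frac{2233457}{1057056} + 3257029 = \frac{3442859813167}{1057056}$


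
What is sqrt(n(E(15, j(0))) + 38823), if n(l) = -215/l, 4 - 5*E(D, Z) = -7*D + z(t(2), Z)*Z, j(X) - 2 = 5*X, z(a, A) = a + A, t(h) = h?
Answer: 4*sqrt(24745303)/101 ≈ 197.01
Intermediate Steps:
z(a, A) = A + a
j(X) = 2 + 5*X
E(D, Z) = 4/5 + 7*D/5 - Z*(2 + Z)/5 (E(D, Z) = 4/5 - (-7*D + (Z + 2)*Z)/5 = 4/5 - (-7*D + (2 + Z)*Z)/5 = 4/5 - (-7*D + Z*(2 + Z))/5 = 4/5 + (7*D/5 - Z*(2 + Z)/5) = 4/5 + 7*D/5 - Z*(2 + Z)/5)
sqrt(n(E(15, j(0))) + 38823) = sqrt(-215/(4/5 + (7/5)*15 - (2 + 5*0)*(2 + (2 + 5*0))/5) + 38823) = sqrt(-215/(4/5 + 21 - (2 + 0)*(2 + (2 + 0))/5) + 38823) = sqrt(-215/(4/5 + 21 - 1/5*2*(2 + 2)) + 38823) = sqrt(-215/(4/5 + 21 - 1/5*2*4) + 38823) = sqrt(-215/(4/5 + 21 - 8/5) + 38823) = sqrt(-215/101/5 + 38823) = sqrt(-215*5/101 + 38823) = sqrt(-1075/101 + 38823) = sqrt(3920048/101) = 4*sqrt(24745303)/101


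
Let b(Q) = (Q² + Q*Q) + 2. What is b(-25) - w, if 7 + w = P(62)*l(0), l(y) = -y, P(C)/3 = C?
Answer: 1259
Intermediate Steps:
P(C) = 3*C
b(Q) = 2 + 2*Q² (b(Q) = (Q² + Q²) + 2 = 2*Q² + 2 = 2 + 2*Q²)
w = -7 (w = -7 + (3*62)*(-1*0) = -7 + 186*0 = -7 + 0 = -7)
b(-25) - w = (2 + 2*(-25)²) - 1*(-7) = (2 + 2*625) + 7 = (2 + 1250) + 7 = 1252 + 7 = 1259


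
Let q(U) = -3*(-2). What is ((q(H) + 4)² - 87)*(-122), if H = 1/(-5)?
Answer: -1586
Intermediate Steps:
H = -⅕ (H = 1*(-⅕) = -⅕ ≈ -0.20000)
q(U) = 6
((q(H) + 4)² - 87)*(-122) = ((6 + 4)² - 87)*(-122) = (10² - 87)*(-122) = (100 - 87)*(-122) = 13*(-122) = -1586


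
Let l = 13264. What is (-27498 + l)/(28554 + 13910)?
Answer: -7117/21232 ≈ -0.33520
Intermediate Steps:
(-27498 + l)/(28554 + 13910) = (-27498 + 13264)/(28554 + 13910) = -14234/42464 = -14234*1/42464 = -7117/21232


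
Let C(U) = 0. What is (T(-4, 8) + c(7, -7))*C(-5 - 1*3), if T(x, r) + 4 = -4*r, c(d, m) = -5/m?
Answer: 0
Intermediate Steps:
T(x, r) = -4 - 4*r
(T(-4, 8) + c(7, -7))*C(-5 - 1*3) = ((-4 - 4*8) - 5/(-7))*0 = ((-4 - 32) - 5*(-⅐))*0 = (-36 + 5/7)*0 = -247/7*0 = 0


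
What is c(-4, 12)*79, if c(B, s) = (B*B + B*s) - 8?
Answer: -3160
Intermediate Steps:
c(B, s) = -8 + B² + B*s (c(B, s) = (B² + B*s) - 8 = -8 + B² + B*s)
c(-4, 12)*79 = (-8 + (-4)² - 4*12)*79 = (-8 + 16 - 48)*79 = -40*79 = -3160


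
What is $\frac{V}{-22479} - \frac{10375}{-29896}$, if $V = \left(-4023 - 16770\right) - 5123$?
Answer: $\frac{1008004361}{672032184} \approx 1.4999$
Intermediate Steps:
$V = -25916$ ($V = -20793 - 5123 = -25916$)
$\frac{V}{-22479} - \frac{10375}{-29896} = - \frac{25916}{-22479} - \frac{10375}{-29896} = \left(-25916\right) \left(- \frac{1}{22479}\right) - - \frac{10375}{29896} = \frac{25916}{22479} + \frac{10375}{29896} = \frac{1008004361}{672032184}$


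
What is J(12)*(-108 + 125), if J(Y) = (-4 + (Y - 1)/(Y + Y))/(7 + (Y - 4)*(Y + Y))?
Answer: -1445/4776 ≈ -0.30255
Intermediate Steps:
J(Y) = (-4 + (-1 + Y)/(2*Y))/(7 + 2*Y*(-4 + Y)) (J(Y) = (-4 + (-1 + Y)/((2*Y)))/(7 + (-4 + Y)*(2*Y)) = (-4 + (-1 + Y)*(1/(2*Y)))/(7 + 2*Y*(-4 + Y)) = (-4 + (-1 + Y)/(2*Y))/(7 + 2*Y*(-4 + Y)))
J(12)*(-108 + 125) = ((½)*(-1 - 7*12)/(12*(7 - 8*12 + 2*12²)))*(-108 + 125) = ((½)*(1/12)*(-1 - 84)/(7 - 96 + 2*144))*17 = ((½)*(1/12)*(-85)/(7 - 96 + 288))*17 = ((½)*(1/12)*(-85)/199)*17 = ((½)*(1/12)*(1/199)*(-85))*17 = -85/4776*17 = -1445/4776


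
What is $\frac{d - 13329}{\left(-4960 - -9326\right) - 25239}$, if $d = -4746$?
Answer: $\frac{18075}{20873} \approx 0.86595$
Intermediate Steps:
$\frac{d - 13329}{\left(-4960 - -9326\right) - 25239} = \frac{-4746 - 13329}{\left(-4960 - -9326\right) - 25239} = - \frac{18075}{\left(-4960 + 9326\right) - 25239} = - \frac{18075}{4366 - 25239} = - \frac{18075}{-20873} = \left(-18075\right) \left(- \frac{1}{20873}\right) = \frac{18075}{20873}$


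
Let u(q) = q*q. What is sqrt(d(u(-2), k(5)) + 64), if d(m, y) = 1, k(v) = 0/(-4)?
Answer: sqrt(65) ≈ 8.0623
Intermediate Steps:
u(q) = q**2
k(v) = 0 (k(v) = 0*(-1/4) = 0)
sqrt(d(u(-2), k(5)) + 64) = sqrt(1 + 64) = sqrt(65)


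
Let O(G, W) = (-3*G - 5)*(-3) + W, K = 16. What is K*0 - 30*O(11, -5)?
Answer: -3270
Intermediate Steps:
O(G, W) = 15 + W + 9*G (O(G, W) = (-5 - 3*G)*(-3) + W = (15 + 9*G) + W = 15 + W + 9*G)
K*0 - 30*O(11, -5) = 16*0 - 30*(15 - 5 + 9*11) = 0 - 30*(15 - 5 + 99) = 0 - 30*109 = 0 - 3270 = -3270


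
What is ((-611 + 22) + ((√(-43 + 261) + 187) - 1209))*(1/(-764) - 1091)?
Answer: 1342808775/764 - 833525*√218/764 ≈ 1.7415e+6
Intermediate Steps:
((-611 + 22) + ((√(-43 + 261) + 187) - 1209))*(1/(-764) - 1091) = (-589 + ((√218 + 187) - 1209))*(-1/764 - 1091) = (-589 + ((187 + √218) - 1209))*(-833525/764) = (-589 + (-1022 + √218))*(-833525/764) = (-1611 + √218)*(-833525/764) = 1342808775/764 - 833525*√218/764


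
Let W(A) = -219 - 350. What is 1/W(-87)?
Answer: -1/569 ≈ -0.0017575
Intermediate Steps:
W(A) = -569
1/W(-87) = 1/(-569) = -1/569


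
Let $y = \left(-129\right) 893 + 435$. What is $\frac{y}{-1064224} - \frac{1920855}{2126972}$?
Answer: $- \frac{225015553857}{282946831216} \approx -0.79526$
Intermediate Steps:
$y = -114762$ ($y = -115197 + 435 = -114762$)
$\frac{y}{-1064224} - \frac{1920855}{2126972} = - \frac{114762}{-1064224} - \frac{1920855}{2126972} = \left(-114762\right) \left(- \frac{1}{1064224}\right) - \frac{1920855}{2126972} = \frac{57381}{532112} - \frac{1920855}{2126972} = - \frac{225015553857}{282946831216}$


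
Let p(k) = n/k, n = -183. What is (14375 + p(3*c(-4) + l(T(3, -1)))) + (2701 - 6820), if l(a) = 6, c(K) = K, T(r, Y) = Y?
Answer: 20573/2 ≈ 10287.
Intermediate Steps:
p(k) = -183/k
(14375 + p(3*c(-4) + l(T(3, -1)))) + (2701 - 6820) = (14375 - 183/(3*(-4) + 6)) + (2701 - 6820) = (14375 - 183/(-12 + 6)) - 4119 = (14375 - 183/(-6)) - 4119 = (14375 - 183*(-⅙)) - 4119 = (14375 + 61/2) - 4119 = 28811/2 - 4119 = 20573/2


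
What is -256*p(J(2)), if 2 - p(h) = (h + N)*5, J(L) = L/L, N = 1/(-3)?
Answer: 1024/3 ≈ 341.33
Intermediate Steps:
N = -1/3 ≈ -0.33333
J(L) = 1
p(h) = 11/3 - 5*h (p(h) = 2 - (h - 1/3)*5 = 2 - (-1/3 + h)*5 = 2 - (-5/3 + 5*h) = 2 + (5/3 - 5*h) = 11/3 - 5*h)
-256*p(J(2)) = -256*(11/3 - 5*1) = -256*(11/3 - 5) = -256*(-4/3) = 1024/3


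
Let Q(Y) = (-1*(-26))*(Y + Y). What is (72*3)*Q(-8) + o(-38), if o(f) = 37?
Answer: -89819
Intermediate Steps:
Q(Y) = 52*Y (Q(Y) = 26*(2*Y) = 52*Y)
(72*3)*Q(-8) + o(-38) = (72*3)*(52*(-8)) + 37 = 216*(-416) + 37 = -89856 + 37 = -89819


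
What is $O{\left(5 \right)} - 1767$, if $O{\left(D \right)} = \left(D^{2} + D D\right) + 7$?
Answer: $-1710$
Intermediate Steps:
$O{\left(D \right)} = 7 + 2 D^{2}$ ($O{\left(D \right)} = \left(D^{2} + D^{2}\right) + 7 = 2 D^{2} + 7 = 7 + 2 D^{2}$)
$O{\left(5 \right)} - 1767 = \left(7 + 2 \cdot 5^{2}\right) - 1767 = \left(7 + 2 \cdot 25\right) - 1767 = \left(7 + 50\right) - 1767 = 57 - 1767 = -1710$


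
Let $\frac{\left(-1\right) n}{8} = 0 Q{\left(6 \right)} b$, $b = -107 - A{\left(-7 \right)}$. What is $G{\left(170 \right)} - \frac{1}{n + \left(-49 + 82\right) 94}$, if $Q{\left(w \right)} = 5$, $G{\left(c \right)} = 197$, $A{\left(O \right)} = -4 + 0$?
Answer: $\frac{611093}{3102} \approx 197.0$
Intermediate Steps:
$A{\left(O \right)} = -4$
$b = -103$ ($b = -107 - -4 = -107 + 4 = -103$)
$n = 0$ ($n = - 8 \cdot 0 \cdot 5 \left(-103\right) = - 8 \cdot 0 \left(-103\right) = \left(-8\right) 0 = 0$)
$G{\left(170 \right)} - \frac{1}{n + \left(-49 + 82\right) 94} = 197 - \frac{1}{0 + \left(-49 + 82\right) 94} = 197 - \frac{1}{0 + 33 \cdot 94} = 197 - \frac{1}{0 + 3102} = 197 - \frac{1}{3102} = \frac{611093}{3102}$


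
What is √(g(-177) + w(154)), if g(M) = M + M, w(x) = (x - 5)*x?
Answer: 8*√353 ≈ 150.31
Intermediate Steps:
w(x) = x*(-5 + x) (w(x) = (-5 + x)*x = x*(-5 + x))
g(M) = 2*M
√(g(-177) + w(154)) = √(2*(-177) + 154*(-5 + 154)) = √(-354 + 154*149) = √(-354 + 22946) = √22592 = 8*√353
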